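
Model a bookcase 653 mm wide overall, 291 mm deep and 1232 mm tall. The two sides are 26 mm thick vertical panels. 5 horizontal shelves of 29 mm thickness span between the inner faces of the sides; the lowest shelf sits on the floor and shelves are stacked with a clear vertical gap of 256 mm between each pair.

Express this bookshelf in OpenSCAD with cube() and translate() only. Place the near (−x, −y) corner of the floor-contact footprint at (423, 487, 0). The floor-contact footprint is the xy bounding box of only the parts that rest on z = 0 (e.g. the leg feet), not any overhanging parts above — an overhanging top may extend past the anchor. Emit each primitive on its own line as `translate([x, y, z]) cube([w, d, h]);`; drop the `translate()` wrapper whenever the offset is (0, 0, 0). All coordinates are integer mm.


translate([423, 487, 0]) cube([26, 291, 1232]);
translate([1050, 487, 0]) cube([26, 291, 1232]);
translate([449, 487, 0]) cube([601, 291, 29]);
translate([449, 487, 285]) cube([601, 291, 29]);
translate([449, 487, 570]) cube([601, 291, 29]);
translate([449, 487, 855]) cube([601, 291, 29]);
translate([449, 487, 1140]) cube([601, 291, 29]);


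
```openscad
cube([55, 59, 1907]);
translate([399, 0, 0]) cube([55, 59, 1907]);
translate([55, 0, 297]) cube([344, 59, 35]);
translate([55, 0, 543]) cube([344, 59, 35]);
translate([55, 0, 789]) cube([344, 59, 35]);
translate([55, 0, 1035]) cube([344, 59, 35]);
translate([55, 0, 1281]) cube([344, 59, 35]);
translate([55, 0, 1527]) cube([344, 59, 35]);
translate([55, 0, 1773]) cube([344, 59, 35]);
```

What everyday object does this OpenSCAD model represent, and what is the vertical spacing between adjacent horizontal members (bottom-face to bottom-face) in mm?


A ladder. The rung spacing is 246 mm.

Two tall 55×59 posts with 7 short bars between them — a ladder. Adjacent rungs sit at z = 297 and z = 543, so the spacing is 543 − 297 = 246 mm.


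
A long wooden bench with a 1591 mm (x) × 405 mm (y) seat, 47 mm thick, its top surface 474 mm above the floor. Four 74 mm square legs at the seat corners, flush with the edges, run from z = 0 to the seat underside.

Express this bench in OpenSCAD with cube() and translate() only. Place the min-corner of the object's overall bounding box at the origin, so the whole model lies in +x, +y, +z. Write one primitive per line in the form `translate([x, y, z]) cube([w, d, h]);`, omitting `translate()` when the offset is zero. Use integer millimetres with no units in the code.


translate([0, 0, 427]) cube([1591, 405, 47]);
cube([74, 74, 427]);
translate([0, 331, 0]) cube([74, 74, 427]);
translate([1517, 0, 0]) cube([74, 74, 427]);
translate([1517, 331, 0]) cube([74, 74, 427]);


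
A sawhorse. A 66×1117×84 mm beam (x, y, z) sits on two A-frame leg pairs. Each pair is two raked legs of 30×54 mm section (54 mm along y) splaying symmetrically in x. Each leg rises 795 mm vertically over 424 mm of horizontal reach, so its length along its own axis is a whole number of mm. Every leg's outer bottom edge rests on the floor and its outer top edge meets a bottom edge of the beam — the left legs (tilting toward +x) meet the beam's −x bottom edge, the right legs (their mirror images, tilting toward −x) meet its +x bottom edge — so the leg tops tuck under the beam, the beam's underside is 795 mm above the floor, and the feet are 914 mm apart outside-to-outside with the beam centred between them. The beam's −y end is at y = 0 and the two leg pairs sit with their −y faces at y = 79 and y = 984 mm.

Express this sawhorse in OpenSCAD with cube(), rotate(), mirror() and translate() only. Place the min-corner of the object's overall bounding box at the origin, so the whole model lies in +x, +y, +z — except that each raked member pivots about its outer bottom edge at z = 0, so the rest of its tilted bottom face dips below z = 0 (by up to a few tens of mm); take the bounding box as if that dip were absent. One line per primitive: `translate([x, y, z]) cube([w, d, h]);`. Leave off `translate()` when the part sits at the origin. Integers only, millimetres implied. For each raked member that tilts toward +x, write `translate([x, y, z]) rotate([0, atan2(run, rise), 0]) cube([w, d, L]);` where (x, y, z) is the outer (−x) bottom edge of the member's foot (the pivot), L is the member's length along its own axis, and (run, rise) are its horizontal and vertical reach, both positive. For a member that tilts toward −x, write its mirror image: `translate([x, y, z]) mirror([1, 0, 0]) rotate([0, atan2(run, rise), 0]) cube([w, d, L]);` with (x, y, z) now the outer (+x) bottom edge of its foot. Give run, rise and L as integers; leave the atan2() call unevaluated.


translate([424, 0, 795]) cube([66, 1117, 84]);
translate([0, 79, 0]) rotate([0, atan2(424, 795), 0]) cube([30, 54, 901]);
translate([914, 79, 0]) mirror([1, 0, 0]) rotate([0, atan2(424, 795), 0]) cube([30, 54, 901]);
translate([0, 984, 0]) rotate([0, atan2(424, 795), 0]) cube([30, 54, 901]);
translate([914, 984, 0]) mirror([1, 0, 0]) rotate([0, atan2(424, 795), 0]) cube([30, 54, 901]);


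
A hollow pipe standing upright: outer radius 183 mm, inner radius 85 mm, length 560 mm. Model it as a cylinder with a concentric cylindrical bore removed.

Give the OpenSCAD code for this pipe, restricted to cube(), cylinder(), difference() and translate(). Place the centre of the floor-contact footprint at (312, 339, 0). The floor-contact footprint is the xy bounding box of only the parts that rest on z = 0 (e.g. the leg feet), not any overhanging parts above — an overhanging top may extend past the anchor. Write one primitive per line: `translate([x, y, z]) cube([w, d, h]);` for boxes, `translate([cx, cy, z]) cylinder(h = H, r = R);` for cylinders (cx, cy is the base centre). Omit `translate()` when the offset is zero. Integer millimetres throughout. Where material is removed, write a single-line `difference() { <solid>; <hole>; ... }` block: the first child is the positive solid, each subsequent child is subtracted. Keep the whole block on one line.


difference() { translate([312, 339, 0]) cylinder(h = 560, r = 183); translate([312, 339, 0]) cylinder(h = 560, r = 85); }


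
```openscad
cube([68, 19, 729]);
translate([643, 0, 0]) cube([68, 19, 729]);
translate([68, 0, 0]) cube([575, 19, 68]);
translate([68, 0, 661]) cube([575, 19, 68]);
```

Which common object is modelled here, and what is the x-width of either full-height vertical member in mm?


A picture frame. The border width is 68 mm.

Four thin pieces enclosing a rectangular opening — a picture frame. The two full-height stiles are 729 mm tall; the top rail sits at z = 661 and is 68 mm tall, so the border above the opening is 729 − 661 = 68 mm, matching the stile x-width.


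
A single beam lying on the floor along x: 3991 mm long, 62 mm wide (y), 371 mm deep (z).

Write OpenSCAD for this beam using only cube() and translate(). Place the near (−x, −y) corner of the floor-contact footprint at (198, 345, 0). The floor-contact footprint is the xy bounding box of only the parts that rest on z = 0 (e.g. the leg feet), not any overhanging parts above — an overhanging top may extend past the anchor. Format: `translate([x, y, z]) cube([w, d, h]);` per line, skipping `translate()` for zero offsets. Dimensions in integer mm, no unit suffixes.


translate([198, 345, 0]) cube([3991, 62, 371]);


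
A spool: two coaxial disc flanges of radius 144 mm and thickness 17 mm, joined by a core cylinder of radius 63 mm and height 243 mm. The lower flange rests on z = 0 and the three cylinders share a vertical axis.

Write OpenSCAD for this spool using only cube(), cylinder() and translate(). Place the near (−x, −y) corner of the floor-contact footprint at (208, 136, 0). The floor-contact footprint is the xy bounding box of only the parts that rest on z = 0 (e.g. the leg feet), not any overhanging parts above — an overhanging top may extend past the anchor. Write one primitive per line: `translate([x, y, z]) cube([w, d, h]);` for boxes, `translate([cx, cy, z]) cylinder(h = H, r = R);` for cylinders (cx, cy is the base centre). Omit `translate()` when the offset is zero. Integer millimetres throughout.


translate([352, 280, 0]) cylinder(h = 17, r = 144);
translate([352, 280, 17]) cylinder(h = 243, r = 63);
translate([352, 280, 260]) cylinder(h = 17, r = 144);


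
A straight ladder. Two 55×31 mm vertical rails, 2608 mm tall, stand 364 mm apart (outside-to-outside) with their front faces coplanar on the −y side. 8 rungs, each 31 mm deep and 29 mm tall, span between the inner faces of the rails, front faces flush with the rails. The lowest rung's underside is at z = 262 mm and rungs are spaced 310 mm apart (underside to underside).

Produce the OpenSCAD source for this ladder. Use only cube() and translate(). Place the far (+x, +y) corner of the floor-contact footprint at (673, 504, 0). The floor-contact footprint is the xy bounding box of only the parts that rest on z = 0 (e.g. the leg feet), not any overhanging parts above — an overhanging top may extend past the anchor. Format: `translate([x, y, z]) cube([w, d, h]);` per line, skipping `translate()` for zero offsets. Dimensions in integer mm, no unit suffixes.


translate([309, 473, 0]) cube([55, 31, 2608]);
translate([618, 473, 0]) cube([55, 31, 2608]);
translate([364, 473, 262]) cube([254, 31, 29]);
translate([364, 473, 572]) cube([254, 31, 29]);
translate([364, 473, 882]) cube([254, 31, 29]);
translate([364, 473, 1192]) cube([254, 31, 29]);
translate([364, 473, 1502]) cube([254, 31, 29]);
translate([364, 473, 1812]) cube([254, 31, 29]);
translate([364, 473, 2122]) cube([254, 31, 29]);
translate([364, 473, 2432]) cube([254, 31, 29]);


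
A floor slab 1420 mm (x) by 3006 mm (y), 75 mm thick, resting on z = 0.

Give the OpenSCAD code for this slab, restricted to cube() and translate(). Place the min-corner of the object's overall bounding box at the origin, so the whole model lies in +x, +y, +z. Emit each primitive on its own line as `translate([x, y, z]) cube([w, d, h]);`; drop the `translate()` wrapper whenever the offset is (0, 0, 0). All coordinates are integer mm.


cube([1420, 3006, 75]);


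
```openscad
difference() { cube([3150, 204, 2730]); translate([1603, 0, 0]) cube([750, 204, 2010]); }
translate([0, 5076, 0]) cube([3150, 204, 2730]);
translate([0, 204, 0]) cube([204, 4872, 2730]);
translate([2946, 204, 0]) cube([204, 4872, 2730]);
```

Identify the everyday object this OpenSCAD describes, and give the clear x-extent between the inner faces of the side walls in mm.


A single room. The interior width is 2742 mm.

Four walls enclosing a rectangle with a door in the front wall — a room. Outside width 3150 minus two 204 mm walls gives 2742 mm.


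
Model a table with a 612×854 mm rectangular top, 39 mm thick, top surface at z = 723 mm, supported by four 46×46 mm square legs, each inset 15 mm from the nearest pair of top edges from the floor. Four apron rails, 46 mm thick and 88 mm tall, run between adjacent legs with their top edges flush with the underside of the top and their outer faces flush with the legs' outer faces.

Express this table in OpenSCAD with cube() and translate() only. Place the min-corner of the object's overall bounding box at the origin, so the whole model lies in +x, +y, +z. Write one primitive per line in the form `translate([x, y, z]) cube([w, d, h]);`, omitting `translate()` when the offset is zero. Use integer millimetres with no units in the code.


translate([0, 0, 684]) cube([612, 854, 39]);
translate([15, 15, 0]) cube([46, 46, 684]);
translate([551, 15, 0]) cube([46, 46, 684]);
translate([15, 793, 0]) cube([46, 46, 684]);
translate([551, 793, 0]) cube([46, 46, 684]);
translate([61, 15, 596]) cube([490, 46, 88]);
translate([61, 793, 596]) cube([490, 46, 88]);
translate([15, 61, 596]) cube([46, 732, 88]);
translate([551, 61, 596]) cube([46, 732, 88]);


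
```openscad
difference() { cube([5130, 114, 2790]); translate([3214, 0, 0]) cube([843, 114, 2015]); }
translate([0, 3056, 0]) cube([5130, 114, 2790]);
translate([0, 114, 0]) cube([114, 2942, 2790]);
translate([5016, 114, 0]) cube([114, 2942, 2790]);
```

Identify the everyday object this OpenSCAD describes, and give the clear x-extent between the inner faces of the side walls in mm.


A single room. The interior width is 4902 mm.

Four walls enclosing a rectangle with a door in the front wall — a room. Outside width 5130 minus two 114 mm walls gives 4902 mm.


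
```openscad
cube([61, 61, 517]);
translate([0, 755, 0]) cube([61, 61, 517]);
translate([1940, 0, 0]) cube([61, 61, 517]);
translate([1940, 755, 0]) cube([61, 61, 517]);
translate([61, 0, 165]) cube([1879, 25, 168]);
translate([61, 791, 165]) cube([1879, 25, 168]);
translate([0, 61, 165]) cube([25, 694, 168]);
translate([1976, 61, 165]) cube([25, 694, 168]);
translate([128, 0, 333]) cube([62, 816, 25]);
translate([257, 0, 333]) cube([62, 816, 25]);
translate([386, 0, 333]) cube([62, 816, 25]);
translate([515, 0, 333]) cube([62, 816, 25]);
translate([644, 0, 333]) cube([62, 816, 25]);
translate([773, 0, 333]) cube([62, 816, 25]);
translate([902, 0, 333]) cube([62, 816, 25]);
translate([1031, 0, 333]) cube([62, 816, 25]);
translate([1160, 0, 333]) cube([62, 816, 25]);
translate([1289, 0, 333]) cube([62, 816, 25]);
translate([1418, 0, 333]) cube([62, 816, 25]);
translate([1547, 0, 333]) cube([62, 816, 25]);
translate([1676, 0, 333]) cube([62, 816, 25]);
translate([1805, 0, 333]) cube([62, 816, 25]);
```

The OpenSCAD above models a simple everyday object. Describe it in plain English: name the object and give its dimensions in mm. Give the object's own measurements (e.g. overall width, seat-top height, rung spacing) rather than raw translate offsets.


A bed frame 2001 mm long (x) by 816 mm wide (y). Four 61×61 mm corner posts, 517 mm tall, at the corners of the footprint. Four rails of 25 mm thickness and 168 mm height run between adjacent posts with their undersides at z = 165 mm, their outer faces flush with the outside of the frame (the two x-running rails run between the posts' inner faces; the two y-running rails run between the posts' inner faces). 14 slats, each 62 mm wide (x) and 25 mm thick, lie across the top of the two x-running rails, running the full 816 mm width of the frame in y; along x they sit between the end posts with a 67 mm gap after the −x posts and between neighbouring slats, leaving 73 mm before the +x posts.


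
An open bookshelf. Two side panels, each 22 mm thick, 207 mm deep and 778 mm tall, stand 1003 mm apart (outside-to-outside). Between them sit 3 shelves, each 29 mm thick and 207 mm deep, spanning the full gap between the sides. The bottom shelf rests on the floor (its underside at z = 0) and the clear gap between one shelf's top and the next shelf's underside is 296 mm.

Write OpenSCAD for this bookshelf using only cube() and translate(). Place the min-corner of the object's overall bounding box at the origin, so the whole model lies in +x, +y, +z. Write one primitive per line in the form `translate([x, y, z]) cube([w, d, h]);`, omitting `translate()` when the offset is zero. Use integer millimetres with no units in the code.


cube([22, 207, 778]);
translate([981, 0, 0]) cube([22, 207, 778]);
translate([22, 0, 0]) cube([959, 207, 29]);
translate([22, 0, 325]) cube([959, 207, 29]);
translate([22, 0, 650]) cube([959, 207, 29]);


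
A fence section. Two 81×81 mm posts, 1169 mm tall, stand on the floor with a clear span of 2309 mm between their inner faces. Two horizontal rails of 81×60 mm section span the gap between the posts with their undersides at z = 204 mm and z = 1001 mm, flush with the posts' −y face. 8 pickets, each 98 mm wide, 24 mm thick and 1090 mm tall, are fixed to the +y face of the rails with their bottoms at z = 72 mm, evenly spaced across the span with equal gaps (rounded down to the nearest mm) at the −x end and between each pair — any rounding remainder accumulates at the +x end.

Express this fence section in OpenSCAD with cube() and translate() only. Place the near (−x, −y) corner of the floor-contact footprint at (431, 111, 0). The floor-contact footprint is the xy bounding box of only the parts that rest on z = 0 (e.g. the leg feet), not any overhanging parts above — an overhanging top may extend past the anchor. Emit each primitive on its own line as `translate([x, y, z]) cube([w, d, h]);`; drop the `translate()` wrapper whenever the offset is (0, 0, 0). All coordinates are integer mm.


translate([431, 111, 0]) cube([81, 81, 1169]);
translate([2821, 111, 0]) cube([81, 81, 1169]);
translate([512, 111, 204]) cube([2309, 81, 60]);
translate([512, 111, 1001]) cube([2309, 81, 60]);
translate([681, 192, 72]) cube([98, 24, 1090]);
translate([948, 192, 72]) cube([98, 24, 1090]);
translate([1215, 192, 72]) cube([98, 24, 1090]);
translate([1482, 192, 72]) cube([98, 24, 1090]);
translate([1749, 192, 72]) cube([98, 24, 1090]);
translate([2016, 192, 72]) cube([98, 24, 1090]);
translate([2283, 192, 72]) cube([98, 24, 1090]);
translate([2550, 192, 72]) cube([98, 24, 1090]);


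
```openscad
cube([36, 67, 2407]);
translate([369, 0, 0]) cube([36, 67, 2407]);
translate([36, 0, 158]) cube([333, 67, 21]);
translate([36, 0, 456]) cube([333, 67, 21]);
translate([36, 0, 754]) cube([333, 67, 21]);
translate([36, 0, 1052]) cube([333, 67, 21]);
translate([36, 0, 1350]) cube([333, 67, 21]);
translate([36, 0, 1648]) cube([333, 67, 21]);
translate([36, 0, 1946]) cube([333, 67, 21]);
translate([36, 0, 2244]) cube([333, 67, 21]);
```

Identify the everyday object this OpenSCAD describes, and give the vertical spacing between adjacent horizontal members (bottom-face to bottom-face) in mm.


A ladder. The rung spacing is 298 mm.

Two tall 36×67 posts with 8 short bars between them — a ladder. Adjacent rungs sit at z = 158 and z = 456, so the spacing is 456 − 158 = 298 mm.


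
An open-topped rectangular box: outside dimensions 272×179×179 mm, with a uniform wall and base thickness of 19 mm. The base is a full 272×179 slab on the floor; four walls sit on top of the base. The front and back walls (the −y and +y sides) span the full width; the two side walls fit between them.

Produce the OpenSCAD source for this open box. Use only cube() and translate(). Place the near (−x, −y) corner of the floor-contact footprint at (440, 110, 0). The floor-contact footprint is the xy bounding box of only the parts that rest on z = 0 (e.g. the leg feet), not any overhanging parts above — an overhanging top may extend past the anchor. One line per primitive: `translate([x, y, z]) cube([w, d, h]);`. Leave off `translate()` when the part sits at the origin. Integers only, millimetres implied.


translate([440, 110, 0]) cube([272, 179, 19]);
translate([440, 110, 19]) cube([272, 19, 160]);
translate([440, 270, 19]) cube([272, 19, 160]);
translate([440, 129, 19]) cube([19, 141, 160]);
translate([693, 129, 19]) cube([19, 141, 160]);


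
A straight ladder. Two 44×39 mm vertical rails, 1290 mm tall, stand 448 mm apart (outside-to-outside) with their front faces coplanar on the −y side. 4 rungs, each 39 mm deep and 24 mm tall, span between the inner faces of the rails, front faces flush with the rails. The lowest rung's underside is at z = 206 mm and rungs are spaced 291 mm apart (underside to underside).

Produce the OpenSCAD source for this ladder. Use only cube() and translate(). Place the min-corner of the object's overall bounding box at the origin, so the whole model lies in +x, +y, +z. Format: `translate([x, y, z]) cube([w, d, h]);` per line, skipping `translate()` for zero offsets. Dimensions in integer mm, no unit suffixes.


// rung span = 448 - 2*44 = 360
// rung[k] z = 206 + k*291
cube([44, 39, 1290]);
translate([404, 0, 0]) cube([44, 39, 1290]);
translate([44, 0, 206]) cube([360, 39, 24]);
translate([44, 0, 497]) cube([360, 39, 24]);
translate([44, 0, 788]) cube([360, 39, 24]);
translate([44, 0, 1079]) cube([360, 39, 24]);


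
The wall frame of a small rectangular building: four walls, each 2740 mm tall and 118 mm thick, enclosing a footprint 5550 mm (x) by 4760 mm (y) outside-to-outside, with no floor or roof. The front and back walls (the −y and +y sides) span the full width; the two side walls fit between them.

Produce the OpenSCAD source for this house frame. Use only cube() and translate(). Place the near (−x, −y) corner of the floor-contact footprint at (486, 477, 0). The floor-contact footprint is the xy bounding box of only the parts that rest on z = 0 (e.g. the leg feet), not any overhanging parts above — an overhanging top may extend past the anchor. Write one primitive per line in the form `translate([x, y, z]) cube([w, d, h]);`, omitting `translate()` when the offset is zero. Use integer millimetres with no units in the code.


translate([486, 477, 0]) cube([5550, 118, 2740]);
translate([486, 5119, 0]) cube([5550, 118, 2740]);
translate([486, 595, 0]) cube([118, 4524, 2740]);
translate([5918, 595, 0]) cube([118, 4524, 2740]);


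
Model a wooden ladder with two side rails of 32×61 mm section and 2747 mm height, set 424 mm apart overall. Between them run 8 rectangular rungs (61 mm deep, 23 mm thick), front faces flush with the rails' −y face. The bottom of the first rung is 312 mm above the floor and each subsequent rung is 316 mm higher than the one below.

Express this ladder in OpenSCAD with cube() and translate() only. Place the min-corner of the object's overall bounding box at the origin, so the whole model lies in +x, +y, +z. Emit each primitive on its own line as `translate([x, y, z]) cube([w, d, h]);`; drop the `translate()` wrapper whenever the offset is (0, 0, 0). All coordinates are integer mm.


cube([32, 61, 2747]);
translate([392, 0, 0]) cube([32, 61, 2747]);
translate([32, 0, 312]) cube([360, 61, 23]);
translate([32, 0, 628]) cube([360, 61, 23]);
translate([32, 0, 944]) cube([360, 61, 23]);
translate([32, 0, 1260]) cube([360, 61, 23]);
translate([32, 0, 1576]) cube([360, 61, 23]);
translate([32, 0, 1892]) cube([360, 61, 23]);
translate([32, 0, 2208]) cube([360, 61, 23]);
translate([32, 0, 2524]) cube([360, 61, 23]);


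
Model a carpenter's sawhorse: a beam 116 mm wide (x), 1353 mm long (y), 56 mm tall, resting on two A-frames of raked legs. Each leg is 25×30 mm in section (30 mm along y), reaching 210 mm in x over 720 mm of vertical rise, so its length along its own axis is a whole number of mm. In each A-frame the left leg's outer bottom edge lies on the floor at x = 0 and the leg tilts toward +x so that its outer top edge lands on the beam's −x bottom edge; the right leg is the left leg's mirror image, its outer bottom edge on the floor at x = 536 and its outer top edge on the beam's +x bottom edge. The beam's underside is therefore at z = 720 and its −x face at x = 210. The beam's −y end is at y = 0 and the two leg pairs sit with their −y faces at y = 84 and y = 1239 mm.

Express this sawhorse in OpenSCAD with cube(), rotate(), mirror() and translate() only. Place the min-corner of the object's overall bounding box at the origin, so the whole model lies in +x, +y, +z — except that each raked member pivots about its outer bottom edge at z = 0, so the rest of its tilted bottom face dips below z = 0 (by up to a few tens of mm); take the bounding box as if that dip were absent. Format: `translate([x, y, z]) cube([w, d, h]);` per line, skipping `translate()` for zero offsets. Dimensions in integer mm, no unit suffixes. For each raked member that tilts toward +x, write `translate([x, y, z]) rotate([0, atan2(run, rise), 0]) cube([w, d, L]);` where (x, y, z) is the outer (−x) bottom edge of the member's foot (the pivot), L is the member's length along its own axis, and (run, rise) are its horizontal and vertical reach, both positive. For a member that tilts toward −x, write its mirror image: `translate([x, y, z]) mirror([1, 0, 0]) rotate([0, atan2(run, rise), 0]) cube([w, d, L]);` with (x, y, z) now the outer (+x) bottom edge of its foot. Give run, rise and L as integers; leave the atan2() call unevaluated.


translate([210, 0, 720]) cube([116, 1353, 56]);
translate([0, 84, 0]) rotate([0, atan2(210, 720), 0]) cube([25, 30, 750]);
translate([536, 84, 0]) mirror([1, 0, 0]) rotate([0, atan2(210, 720), 0]) cube([25, 30, 750]);
translate([0, 1239, 0]) rotate([0, atan2(210, 720), 0]) cube([25, 30, 750]);
translate([536, 1239, 0]) mirror([1, 0, 0]) rotate([0, atan2(210, 720), 0]) cube([25, 30, 750]);


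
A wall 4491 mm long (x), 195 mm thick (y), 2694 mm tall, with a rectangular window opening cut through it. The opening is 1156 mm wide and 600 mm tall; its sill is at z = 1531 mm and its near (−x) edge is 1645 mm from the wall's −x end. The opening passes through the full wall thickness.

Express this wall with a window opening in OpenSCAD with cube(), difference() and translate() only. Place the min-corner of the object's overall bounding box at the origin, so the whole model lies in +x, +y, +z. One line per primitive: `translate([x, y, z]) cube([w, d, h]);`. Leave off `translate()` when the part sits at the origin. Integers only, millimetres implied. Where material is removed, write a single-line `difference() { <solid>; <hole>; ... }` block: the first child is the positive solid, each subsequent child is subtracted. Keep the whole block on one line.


difference() { cube([4491, 195, 2694]); translate([1645, 0, 1531]) cube([1156, 195, 600]); }


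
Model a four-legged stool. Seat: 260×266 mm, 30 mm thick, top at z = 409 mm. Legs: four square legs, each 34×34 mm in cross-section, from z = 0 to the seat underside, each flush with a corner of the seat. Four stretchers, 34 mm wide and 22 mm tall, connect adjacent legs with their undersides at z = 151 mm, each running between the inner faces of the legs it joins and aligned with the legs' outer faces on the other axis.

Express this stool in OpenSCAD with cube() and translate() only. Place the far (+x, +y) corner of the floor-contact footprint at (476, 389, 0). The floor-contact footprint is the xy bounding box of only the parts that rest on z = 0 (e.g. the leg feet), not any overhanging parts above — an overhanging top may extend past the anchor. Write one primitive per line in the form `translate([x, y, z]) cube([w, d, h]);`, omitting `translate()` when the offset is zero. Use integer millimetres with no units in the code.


translate([216, 123, 379]) cube([260, 266, 30]);
translate([216, 123, 0]) cube([34, 34, 379]);
translate([442, 123, 0]) cube([34, 34, 379]);
translate([216, 355, 0]) cube([34, 34, 379]);
translate([442, 355, 0]) cube([34, 34, 379]);
translate([250, 123, 151]) cube([192, 34, 22]);
translate([250, 355, 151]) cube([192, 34, 22]);
translate([216, 157, 151]) cube([34, 198, 22]);
translate([442, 157, 151]) cube([34, 198, 22]);


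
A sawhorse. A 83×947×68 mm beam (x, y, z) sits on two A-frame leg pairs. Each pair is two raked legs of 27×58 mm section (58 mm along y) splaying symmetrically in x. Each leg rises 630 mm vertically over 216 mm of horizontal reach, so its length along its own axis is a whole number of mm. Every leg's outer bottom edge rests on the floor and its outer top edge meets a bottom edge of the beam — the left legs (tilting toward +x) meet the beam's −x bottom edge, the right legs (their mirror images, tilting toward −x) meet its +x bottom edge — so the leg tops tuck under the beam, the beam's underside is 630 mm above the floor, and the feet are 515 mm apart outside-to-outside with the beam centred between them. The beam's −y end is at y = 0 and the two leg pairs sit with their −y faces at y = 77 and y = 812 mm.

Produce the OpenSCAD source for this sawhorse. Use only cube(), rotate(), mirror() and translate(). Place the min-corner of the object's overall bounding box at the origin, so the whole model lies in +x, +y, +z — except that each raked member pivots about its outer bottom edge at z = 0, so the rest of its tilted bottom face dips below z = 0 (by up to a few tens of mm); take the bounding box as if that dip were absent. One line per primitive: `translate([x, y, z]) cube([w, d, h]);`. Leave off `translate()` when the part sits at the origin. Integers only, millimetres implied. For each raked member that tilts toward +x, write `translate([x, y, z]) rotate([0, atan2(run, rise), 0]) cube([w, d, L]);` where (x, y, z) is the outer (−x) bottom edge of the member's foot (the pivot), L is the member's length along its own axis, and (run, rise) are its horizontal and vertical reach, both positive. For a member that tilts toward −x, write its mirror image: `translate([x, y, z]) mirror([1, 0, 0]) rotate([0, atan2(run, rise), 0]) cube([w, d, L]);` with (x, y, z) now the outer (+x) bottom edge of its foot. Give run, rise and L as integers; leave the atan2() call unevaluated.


translate([216, 0, 630]) cube([83, 947, 68]);
translate([0, 77, 0]) rotate([0, atan2(216, 630), 0]) cube([27, 58, 666]);
translate([515, 77, 0]) mirror([1, 0, 0]) rotate([0, atan2(216, 630), 0]) cube([27, 58, 666]);
translate([0, 812, 0]) rotate([0, atan2(216, 630), 0]) cube([27, 58, 666]);
translate([515, 812, 0]) mirror([1, 0, 0]) rotate([0, atan2(216, 630), 0]) cube([27, 58, 666]);


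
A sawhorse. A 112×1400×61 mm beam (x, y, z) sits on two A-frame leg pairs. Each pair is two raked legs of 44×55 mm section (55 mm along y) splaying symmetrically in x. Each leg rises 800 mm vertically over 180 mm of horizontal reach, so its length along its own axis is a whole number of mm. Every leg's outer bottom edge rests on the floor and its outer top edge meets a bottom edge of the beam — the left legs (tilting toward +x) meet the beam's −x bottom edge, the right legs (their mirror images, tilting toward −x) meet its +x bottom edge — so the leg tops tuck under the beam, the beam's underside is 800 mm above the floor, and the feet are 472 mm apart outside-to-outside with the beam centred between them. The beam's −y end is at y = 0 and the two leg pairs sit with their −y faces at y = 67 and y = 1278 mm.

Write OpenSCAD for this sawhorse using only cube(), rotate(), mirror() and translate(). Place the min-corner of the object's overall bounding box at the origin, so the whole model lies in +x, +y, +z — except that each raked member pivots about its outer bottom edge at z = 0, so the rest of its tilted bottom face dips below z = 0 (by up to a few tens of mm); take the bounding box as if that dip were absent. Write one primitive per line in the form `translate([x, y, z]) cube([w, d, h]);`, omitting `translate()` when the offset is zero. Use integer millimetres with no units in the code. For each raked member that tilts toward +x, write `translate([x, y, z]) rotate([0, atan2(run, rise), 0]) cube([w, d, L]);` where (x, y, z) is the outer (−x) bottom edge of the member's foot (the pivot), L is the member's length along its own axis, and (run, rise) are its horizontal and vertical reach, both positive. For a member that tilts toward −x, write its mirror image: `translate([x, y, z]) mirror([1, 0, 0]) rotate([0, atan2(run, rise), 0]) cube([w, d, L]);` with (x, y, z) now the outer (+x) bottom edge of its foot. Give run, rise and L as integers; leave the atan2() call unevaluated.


// leg length = √(180² + 800²) = 820
// right-leg outer foot x = 2·180 + 112 = 472
// beam min-corner = (180, 0, 800)
translate([180, 0, 800]) cube([112, 1400, 61]);
translate([0, 67, 0]) rotate([0, atan2(180, 800), 0]) cube([44, 55, 820]);
translate([472, 67, 0]) mirror([1, 0, 0]) rotate([0, atan2(180, 800), 0]) cube([44, 55, 820]);
translate([0, 1278, 0]) rotate([0, atan2(180, 800), 0]) cube([44, 55, 820]);
translate([472, 1278, 0]) mirror([1, 0, 0]) rotate([0, atan2(180, 800), 0]) cube([44, 55, 820]);


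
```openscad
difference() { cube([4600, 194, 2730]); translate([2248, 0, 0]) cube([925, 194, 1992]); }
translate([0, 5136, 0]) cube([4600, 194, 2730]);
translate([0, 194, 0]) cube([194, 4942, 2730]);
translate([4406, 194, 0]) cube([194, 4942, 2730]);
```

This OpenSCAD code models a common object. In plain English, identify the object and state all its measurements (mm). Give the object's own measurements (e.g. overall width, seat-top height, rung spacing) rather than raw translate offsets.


A single room: four walls, each 2730 mm tall and 194 mm thick, enclosing an outside footprint 4600×5330 mm (x × y), no floor or roof. The front and back walls (−y and +y sides) run the full x-width; the side walls fit between their inner faces. A door opening 925 mm wide and 1992 mm tall is cut through the front wall from the floor up, its −x edge 2248 mm from the wall's −x end.


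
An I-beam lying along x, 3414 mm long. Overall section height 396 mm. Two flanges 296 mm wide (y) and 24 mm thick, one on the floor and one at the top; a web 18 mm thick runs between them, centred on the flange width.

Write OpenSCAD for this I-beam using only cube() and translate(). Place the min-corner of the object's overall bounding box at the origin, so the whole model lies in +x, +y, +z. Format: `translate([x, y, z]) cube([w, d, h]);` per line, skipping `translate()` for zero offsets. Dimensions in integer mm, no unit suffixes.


cube([3414, 296, 24]);
translate([0, 139, 24]) cube([3414, 18, 348]);
translate([0, 0, 372]) cube([3414, 296, 24]);


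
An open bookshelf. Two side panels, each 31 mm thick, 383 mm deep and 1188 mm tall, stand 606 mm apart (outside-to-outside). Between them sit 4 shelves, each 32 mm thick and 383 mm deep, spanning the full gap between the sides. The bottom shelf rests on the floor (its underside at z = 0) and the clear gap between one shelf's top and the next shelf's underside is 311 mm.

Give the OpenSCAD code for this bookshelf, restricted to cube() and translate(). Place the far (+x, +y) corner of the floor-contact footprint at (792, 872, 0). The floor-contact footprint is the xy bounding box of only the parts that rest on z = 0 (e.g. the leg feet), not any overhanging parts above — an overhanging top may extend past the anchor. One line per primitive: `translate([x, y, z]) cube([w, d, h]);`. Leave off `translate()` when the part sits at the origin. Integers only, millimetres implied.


translate([186, 489, 0]) cube([31, 383, 1188]);
translate([761, 489, 0]) cube([31, 383, 1188]);
translate([217, 489, 0]) cube([544, 383, 32]);
translate([217, 489, 343]) cube([544, 383, 32]);
translate([217, 489, 686]) cube([544, 383, 32]);
translate([217, 489, 1029]) cube([544, 383, 32]);


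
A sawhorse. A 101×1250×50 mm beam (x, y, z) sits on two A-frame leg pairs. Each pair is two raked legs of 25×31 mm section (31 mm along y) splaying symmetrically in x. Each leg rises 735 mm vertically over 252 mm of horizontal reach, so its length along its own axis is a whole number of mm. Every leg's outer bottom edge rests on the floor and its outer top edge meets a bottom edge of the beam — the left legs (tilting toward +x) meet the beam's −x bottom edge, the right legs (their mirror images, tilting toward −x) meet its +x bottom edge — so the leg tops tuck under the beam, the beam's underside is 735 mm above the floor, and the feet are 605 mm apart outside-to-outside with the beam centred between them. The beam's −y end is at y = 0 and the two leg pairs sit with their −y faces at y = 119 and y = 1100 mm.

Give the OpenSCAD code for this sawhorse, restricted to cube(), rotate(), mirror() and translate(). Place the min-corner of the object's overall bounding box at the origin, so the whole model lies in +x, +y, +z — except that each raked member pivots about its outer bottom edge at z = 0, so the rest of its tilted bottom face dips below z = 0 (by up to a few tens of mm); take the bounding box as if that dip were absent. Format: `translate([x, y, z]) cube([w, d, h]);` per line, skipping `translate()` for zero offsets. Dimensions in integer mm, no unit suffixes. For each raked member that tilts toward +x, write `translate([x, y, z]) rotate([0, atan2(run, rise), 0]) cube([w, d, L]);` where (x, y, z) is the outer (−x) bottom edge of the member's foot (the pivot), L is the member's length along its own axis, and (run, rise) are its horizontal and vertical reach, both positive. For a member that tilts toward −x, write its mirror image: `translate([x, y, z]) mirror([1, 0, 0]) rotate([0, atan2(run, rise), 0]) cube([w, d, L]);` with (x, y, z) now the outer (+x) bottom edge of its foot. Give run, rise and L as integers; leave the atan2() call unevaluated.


// leg length = √(252² + 735²) = 777
// right-leg outer foot x = 2·252 + 101 = 605
// beam min-corner = (252, 0, 735)
translate([252, 0, 735]) cube([101, 1250, 50]);
translate([0, 119, 0]) rotate([0, atan2(252, 735), 0]) cube([25, 31, 777]);
translate([605, 119, 0]) mirror([1, 0, 0]) rotate([0, atan2(252, 735), 0]) cube([25, 31, 777]);
translate([0, 1100, 0]) rotate([0, atan2(252, 735), 0]) cube([25, 31, 777]);
translate([605, 1100, 0]) mirror([1, 0, 0]) rotate([0, atan2(252, 735), 0]) cube([25, 31, 777]);


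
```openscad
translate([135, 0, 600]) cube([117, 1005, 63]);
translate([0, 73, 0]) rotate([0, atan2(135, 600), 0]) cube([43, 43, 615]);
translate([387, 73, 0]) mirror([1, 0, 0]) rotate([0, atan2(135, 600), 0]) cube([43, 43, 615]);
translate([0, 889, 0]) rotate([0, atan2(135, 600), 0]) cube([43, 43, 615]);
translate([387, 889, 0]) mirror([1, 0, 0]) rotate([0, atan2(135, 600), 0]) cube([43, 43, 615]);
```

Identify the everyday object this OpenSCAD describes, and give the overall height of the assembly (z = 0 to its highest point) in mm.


A sawhorse. The overall height is 663 mm.

A beam across two mirrored pairs of raked legs — a sawhorse. The beam's underside is at z = 600 (matching the legs' vertical rise in atan2(135, 600)) and the beam is 63 mm tall, so its top is at 600 + 63 = 663 mm. The raked legs top out at the beam's underside, so that is the highest point.


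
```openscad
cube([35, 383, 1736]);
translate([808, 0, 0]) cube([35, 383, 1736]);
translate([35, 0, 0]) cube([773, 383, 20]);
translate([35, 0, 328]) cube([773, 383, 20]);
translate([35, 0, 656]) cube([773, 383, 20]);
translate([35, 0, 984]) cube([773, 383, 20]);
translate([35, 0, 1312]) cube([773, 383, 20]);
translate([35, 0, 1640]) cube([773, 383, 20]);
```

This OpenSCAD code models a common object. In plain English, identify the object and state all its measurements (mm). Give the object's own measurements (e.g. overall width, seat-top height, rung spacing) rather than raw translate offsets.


An open bookshelf. Two side panels, each 35 mm thick, 383 mm deep and 1736 mm tall, stand 843 mm apart (outside-to-outside). Between them sit 6 shelves, each 20 mm thick and 383 mm deep, spanning the full gap between the sides. The bottom shelf rests on the floor (its underside at z = 0) and the clear gap between one shelf's top and the next shelf's underside is 308 mm.


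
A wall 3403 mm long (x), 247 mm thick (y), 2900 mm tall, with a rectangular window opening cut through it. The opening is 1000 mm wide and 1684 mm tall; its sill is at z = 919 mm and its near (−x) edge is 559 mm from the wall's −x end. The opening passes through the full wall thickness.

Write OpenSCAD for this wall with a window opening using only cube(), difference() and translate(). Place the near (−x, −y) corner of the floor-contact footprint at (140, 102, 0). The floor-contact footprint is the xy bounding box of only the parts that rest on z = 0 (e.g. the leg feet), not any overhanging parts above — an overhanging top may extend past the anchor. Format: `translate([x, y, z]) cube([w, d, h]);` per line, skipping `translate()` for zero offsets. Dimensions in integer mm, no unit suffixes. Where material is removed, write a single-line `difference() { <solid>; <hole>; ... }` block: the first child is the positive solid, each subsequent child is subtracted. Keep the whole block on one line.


difference() { translate([140, 102, 0]) cube([3403, 247, 2900]); translate([699, 102, 919]) cube([1000, 247, 1684]); }


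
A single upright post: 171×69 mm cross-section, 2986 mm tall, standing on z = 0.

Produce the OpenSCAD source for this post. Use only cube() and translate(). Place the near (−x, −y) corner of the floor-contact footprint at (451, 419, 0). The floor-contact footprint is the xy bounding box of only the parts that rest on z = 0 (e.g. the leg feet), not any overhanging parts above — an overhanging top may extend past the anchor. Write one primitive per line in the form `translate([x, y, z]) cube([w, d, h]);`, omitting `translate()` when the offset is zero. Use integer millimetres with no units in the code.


translate([451, 419, 0]) cube([171, 69, 2986]);
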